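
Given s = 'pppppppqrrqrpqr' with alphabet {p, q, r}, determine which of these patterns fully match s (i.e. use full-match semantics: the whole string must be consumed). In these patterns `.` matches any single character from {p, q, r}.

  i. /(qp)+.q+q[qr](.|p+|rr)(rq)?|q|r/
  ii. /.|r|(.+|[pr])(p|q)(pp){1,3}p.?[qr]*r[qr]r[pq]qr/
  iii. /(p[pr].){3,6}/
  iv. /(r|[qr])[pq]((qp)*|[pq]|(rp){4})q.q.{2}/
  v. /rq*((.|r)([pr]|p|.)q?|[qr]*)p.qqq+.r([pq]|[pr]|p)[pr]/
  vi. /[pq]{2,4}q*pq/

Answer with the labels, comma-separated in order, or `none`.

ii

i → no match
ii → match
iii → no match
iv → no match
v → no match — must start with 'r'
vi → no match — must end with 'pq'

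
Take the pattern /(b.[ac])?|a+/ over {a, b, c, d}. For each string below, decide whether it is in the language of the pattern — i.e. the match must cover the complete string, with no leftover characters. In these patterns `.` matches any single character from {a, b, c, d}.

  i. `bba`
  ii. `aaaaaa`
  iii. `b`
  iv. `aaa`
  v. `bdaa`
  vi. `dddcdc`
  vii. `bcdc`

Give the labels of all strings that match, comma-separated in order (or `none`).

i. `bba` → match
ii. `aaaaaa` → match
iii. `b` → no match
iv. `aaa` → match
v. `bdaa` → no match
vi. `dddcdc` → no match
vii. `bcdc` → no match

i, ii, iv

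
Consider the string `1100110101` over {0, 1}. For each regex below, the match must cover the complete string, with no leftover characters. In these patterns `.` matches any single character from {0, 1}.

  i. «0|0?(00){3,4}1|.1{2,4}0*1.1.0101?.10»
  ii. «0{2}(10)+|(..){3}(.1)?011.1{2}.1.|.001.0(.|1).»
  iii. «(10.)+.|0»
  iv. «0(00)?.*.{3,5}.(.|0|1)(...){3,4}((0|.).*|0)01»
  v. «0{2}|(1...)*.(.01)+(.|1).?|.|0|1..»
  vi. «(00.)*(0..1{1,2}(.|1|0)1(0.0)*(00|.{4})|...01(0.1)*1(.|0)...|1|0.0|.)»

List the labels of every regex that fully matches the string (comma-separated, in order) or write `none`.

v, vi

i → no match
ii → no match
iii → no match
iv → no match — must start with `0`
v → match
vi → match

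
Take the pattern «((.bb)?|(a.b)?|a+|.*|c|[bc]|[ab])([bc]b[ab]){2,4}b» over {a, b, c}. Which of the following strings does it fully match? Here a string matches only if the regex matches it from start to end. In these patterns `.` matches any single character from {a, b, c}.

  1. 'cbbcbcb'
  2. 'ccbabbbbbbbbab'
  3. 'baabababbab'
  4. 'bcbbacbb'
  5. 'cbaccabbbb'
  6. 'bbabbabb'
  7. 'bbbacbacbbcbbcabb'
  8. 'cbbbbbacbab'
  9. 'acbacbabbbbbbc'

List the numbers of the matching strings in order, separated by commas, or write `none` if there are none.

2, 8

1 → no match
2 → match
3 → no match
4 → no match
5 → no match
6 → no match
7 → no match
8 → match
9 → no match — must end with 'b'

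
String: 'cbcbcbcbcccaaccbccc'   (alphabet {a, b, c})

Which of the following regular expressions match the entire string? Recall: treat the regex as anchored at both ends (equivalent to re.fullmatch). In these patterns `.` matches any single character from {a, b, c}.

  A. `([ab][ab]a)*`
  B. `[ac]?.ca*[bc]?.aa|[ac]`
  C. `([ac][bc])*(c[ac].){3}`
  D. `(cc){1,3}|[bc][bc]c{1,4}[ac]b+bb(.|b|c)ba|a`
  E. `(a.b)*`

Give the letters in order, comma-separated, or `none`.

C

A → no match
B → no match
C → match
D → no match
E → no match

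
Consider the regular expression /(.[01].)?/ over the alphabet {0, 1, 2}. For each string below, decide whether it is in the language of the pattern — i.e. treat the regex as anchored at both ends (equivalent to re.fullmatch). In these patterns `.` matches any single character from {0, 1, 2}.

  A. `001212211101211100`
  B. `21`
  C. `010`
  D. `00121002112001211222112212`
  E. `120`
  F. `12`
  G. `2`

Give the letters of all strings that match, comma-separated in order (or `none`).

C

A → no match
B. `21` → no match
C. `010` → match
D → no match
E. `120` → no match
F. `12` → no match
G. `2` → no match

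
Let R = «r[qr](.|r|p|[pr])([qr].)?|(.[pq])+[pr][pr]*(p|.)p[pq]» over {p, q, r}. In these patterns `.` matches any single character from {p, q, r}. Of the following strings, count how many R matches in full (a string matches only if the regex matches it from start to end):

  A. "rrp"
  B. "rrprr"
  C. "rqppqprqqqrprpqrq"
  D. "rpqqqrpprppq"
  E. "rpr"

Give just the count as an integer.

A → match
B → match
C → no match
D → no match
E → no match
Total matched: 2

2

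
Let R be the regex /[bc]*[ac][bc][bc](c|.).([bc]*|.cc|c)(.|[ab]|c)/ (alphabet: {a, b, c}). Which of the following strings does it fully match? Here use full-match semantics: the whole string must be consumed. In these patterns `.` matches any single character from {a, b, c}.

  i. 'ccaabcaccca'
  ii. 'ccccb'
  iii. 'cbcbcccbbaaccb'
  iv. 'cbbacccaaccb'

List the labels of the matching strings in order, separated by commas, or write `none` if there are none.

i. 'ccaabcaccca' → no match
ii. 'ccccb' → no match
iii → match
iv. 'cbbacccaaccb' → match

iii, iv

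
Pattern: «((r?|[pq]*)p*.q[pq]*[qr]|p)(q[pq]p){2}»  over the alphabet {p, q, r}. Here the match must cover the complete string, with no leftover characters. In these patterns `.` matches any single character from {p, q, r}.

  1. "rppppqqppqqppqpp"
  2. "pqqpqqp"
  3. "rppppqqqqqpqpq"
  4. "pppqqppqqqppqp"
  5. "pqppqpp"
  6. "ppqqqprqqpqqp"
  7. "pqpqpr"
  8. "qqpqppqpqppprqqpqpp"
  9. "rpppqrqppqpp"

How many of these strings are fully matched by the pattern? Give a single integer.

6

1 → match
2 → match
3 → no match — must end with "p"
4 → no match
5 → match
6 → match
7 → no match — must end with "p"
8 → match
9 → match
Total matched: 6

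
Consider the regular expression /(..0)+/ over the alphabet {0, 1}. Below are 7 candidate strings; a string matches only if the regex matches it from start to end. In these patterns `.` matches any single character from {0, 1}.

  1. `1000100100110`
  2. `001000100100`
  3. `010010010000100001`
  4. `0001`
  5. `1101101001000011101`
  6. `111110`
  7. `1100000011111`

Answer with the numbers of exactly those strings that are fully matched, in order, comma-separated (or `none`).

1 → no match
2 → no match
3 → no match — must end with `0`
4 → no match — must end with `0`
5 → no match — must end with `0`
6 → no match
7 → no match — must end with `0`

none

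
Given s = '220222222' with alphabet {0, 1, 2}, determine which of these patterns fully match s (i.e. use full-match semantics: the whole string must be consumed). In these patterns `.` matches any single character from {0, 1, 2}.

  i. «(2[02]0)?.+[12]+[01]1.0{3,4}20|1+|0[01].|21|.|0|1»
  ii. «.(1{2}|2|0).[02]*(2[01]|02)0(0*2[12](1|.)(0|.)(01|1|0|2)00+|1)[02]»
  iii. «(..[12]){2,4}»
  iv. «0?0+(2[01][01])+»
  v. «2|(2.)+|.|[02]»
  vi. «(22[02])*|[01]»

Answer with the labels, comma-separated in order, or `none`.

vi

i → no match
ii → no match
iii → no match
iv → no match
v → no match
vi → match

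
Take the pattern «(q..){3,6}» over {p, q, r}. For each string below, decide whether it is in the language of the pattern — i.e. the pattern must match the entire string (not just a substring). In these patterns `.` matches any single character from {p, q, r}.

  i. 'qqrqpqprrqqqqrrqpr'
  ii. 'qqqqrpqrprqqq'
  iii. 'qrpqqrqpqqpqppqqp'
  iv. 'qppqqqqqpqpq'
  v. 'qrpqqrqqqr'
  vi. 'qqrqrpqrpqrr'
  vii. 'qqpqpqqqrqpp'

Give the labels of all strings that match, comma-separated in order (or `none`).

iv, vi, vii

i → no match
ii → no match
iii → no match
iv → match
v → no match
vi → match
vii → match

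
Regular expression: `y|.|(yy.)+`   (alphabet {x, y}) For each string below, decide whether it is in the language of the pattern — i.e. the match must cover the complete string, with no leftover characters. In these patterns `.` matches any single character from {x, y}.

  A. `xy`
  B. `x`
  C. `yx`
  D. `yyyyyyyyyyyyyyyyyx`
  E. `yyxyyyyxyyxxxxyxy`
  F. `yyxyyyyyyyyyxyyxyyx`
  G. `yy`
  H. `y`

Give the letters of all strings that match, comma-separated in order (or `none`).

B, D, H

A. `xy` → no match
B. `x` → match
C. `yx` → no match
D → match
E → no match
F → no match
G. `yy` → no match
H. `y` → match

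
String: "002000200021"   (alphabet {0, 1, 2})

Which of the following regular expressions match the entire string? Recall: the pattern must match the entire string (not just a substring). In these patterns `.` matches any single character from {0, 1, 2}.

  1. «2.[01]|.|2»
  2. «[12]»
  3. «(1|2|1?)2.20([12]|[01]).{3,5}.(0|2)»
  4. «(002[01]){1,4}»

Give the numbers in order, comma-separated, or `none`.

4

1 → no match
2 → no match
3 → no match
4 → match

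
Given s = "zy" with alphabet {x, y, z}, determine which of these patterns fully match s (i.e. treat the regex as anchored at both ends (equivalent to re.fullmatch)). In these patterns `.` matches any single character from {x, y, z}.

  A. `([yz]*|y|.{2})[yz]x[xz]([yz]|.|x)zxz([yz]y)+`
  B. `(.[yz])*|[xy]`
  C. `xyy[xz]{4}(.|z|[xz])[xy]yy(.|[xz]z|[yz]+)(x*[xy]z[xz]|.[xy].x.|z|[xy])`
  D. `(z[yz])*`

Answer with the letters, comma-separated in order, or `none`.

B, D

A → no match
B → match
C → no match — must start with "xyy"
D → match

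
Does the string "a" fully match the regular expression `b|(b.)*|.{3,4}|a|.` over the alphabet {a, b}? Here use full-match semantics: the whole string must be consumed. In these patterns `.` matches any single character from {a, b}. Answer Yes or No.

Yes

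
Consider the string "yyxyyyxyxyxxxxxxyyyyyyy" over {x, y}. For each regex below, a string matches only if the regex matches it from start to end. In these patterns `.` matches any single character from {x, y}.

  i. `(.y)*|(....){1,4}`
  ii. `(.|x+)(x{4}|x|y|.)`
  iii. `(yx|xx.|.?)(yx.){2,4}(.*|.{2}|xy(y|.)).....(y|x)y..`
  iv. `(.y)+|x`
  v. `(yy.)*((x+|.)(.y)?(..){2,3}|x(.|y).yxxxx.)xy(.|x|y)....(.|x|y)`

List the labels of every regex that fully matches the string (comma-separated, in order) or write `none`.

i → no match
ii → no match
iii → no match
iv → no match
v → match

v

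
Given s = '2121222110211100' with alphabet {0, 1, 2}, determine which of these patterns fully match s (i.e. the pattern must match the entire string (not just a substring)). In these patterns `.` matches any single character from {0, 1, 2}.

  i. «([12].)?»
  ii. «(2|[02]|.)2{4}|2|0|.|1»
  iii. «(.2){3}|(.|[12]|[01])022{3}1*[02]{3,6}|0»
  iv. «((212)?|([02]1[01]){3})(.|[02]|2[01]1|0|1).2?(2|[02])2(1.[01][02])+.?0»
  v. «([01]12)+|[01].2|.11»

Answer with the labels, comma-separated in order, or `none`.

iv

i → no match
ii → no match
iii → no match
iv → match
v → no match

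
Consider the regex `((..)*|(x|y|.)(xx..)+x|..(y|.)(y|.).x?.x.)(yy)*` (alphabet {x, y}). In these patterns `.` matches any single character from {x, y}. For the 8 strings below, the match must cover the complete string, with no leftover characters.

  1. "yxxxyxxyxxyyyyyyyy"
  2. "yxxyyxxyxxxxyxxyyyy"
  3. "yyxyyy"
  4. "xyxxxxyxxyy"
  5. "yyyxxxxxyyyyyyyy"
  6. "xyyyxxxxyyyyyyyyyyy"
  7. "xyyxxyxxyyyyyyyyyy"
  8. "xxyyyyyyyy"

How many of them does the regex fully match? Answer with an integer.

7

1 → match
2 → no match
3 → match
4 → match
5 → match
6 → match
7 → match
8 → match
Total matched: 7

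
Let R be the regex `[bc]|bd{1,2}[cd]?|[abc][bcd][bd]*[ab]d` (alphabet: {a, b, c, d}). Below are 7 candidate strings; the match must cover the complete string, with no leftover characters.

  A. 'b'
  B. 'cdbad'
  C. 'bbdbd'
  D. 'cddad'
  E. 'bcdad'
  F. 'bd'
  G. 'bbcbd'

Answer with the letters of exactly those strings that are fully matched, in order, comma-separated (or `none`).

A → match
B → match
C → match
D → match
E → match
F → match
G → no match

A, B, C, D, E, F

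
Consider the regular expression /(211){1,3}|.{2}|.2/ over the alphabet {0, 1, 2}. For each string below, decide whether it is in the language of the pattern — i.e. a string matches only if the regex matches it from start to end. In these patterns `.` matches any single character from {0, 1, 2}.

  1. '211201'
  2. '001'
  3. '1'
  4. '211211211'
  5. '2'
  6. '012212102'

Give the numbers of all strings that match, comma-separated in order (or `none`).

4

1 → no match
2 → no match
3 → no match
4 → match
5 → no match
6 → no match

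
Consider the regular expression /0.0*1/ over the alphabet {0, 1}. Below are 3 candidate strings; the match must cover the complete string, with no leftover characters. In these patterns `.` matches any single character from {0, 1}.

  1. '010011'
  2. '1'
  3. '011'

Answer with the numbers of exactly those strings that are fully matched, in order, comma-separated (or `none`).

1. '010011' → no match
2. '1' → no match — must start with '0'
3. '011' → match

3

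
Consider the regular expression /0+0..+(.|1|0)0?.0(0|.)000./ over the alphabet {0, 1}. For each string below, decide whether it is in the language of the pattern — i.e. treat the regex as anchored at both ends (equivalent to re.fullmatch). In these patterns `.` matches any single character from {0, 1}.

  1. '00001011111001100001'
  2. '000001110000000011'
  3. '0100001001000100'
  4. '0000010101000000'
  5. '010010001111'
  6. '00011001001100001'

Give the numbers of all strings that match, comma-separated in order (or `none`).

4

1 → no match
2 → no match
3 → no match
4 → match
5 → no match
6 → no match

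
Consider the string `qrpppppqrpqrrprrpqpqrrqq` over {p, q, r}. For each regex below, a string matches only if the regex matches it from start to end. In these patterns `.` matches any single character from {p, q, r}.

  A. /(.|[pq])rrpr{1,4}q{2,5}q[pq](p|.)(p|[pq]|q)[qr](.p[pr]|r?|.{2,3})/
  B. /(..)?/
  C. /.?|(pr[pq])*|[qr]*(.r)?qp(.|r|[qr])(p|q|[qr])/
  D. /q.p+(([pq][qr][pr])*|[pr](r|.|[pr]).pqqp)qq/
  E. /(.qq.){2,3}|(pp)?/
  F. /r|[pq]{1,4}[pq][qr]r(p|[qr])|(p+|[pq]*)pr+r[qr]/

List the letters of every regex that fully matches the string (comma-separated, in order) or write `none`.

A → no match
B → no match
C → no match
D → match
E → no match
F → no match

D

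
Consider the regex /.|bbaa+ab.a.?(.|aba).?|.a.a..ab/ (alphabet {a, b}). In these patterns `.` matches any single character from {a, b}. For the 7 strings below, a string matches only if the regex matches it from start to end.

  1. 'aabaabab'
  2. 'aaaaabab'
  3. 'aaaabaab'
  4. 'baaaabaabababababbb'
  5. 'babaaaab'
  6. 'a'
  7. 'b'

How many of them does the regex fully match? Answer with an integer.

1 → match
2 → match
3 → match
4 → no match
5 → match
6 → match
7 → match
Total matched: 6

6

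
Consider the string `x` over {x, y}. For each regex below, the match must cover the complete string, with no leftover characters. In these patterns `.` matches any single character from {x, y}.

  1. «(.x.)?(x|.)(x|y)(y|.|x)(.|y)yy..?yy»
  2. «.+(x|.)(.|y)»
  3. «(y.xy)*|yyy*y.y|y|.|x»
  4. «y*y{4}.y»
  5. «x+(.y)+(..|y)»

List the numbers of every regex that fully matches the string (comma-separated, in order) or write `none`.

3

1 → no match — must end with `yy`
2 → no match
3 → match
4 → no match — must end with `y`
5 → no match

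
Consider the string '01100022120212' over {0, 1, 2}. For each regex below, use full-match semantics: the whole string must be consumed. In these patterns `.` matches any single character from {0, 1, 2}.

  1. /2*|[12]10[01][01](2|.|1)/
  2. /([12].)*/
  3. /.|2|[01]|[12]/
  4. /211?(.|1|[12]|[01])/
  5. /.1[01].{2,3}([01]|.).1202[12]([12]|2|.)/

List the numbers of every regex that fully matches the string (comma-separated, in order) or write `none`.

5

1 → no match
2 → no match
3 → no match
4 → no match — must start with '21'
5 → match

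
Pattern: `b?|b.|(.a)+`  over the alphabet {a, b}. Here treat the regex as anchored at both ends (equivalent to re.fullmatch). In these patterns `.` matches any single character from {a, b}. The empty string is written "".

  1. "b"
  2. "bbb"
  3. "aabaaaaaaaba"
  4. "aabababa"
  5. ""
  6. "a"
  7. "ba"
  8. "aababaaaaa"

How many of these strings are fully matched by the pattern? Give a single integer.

1. "b" → match
2. "bbb" → no match
3. "aabaaaaaaaba" → match
4. "aabababa" → match
5. "" → match
6. "a" → no match
7. "ba" → match
8. "aababaaaaa" → match
Total matched: 6

6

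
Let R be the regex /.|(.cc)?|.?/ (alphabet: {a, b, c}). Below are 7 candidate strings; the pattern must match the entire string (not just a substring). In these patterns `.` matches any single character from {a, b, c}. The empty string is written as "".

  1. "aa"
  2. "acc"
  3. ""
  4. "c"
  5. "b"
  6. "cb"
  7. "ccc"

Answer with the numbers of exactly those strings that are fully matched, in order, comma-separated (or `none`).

1. "aa" → no match
2. "acc" → match
3. "" → match
4. "c" → match
5. "b" → match
6. "cb" → no match
7. "ccc" → match

2, 3, 4, 5, 7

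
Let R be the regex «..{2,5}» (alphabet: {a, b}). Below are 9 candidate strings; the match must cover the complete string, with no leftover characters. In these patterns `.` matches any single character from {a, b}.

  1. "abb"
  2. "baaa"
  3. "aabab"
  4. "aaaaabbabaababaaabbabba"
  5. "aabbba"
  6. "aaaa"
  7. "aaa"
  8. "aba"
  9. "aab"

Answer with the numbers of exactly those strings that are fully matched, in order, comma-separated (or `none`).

1, 2, 3, 5, 6, 7, 8, 9

1 → match
2 → match
3 → match
4 → no match
5 → match
6 → match
7 → match
8 → match
9 → match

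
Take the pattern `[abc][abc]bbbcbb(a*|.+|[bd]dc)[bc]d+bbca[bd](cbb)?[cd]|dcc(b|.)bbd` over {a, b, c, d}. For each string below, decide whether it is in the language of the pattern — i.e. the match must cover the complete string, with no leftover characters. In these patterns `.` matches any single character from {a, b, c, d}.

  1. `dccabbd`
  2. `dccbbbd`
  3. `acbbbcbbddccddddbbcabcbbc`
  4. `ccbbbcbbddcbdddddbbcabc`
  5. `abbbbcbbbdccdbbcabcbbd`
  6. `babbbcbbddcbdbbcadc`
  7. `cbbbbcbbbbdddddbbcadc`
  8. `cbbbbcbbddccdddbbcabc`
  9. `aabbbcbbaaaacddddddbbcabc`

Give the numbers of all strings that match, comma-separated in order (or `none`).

1 → match
2 → match
3 → match
4 → match
5 → match
6 → match
7 → match
8 → match
9 → match

1, 2, 3, 4, 5, 6, 7, 8, 9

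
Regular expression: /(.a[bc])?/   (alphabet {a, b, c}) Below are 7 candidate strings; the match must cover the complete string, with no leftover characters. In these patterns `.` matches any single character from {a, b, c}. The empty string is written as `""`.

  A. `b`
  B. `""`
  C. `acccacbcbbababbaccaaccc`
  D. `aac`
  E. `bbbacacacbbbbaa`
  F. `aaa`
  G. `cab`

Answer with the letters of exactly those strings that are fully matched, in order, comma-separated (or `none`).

A → no match
B → match
C → no match
D → match
E → no match
F → no match
G → match

B, D, G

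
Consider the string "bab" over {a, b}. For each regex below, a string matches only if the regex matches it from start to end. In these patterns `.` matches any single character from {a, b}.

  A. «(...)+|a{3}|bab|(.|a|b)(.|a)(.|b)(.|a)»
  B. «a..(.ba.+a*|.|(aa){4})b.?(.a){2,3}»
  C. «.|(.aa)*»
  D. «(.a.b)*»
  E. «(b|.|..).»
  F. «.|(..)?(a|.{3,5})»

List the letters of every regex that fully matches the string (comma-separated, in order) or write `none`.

A → match
B → no match — must start with "a"
C → no match
D → no match
E → match
F → match

A, E, F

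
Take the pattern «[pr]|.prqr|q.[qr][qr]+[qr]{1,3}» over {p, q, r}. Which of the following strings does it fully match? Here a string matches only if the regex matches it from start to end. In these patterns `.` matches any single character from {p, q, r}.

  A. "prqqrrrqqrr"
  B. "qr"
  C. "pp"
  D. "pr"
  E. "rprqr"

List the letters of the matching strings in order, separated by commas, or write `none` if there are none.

E

A → no match
B → no match
C → no match
D → no match
E → match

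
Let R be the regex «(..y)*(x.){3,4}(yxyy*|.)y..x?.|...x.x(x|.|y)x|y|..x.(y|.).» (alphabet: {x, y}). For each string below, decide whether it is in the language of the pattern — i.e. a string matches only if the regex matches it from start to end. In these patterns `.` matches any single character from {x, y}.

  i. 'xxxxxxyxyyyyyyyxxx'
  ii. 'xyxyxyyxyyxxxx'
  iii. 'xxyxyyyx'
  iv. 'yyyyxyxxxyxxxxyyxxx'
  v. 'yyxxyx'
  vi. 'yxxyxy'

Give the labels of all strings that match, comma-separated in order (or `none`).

i → match
ii → match
iii → no match
iv → match
v → match
vi → match

i, ii, iv, v, vi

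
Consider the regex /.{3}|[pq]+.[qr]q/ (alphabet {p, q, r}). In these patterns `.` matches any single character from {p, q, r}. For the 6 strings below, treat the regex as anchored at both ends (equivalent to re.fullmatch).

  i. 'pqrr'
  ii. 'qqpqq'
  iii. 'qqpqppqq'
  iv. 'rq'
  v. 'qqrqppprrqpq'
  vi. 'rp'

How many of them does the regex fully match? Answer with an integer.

i. 'pqrr' → no match
ii. 'qqpqq' → match
iii. 'qqpqppqq' → match
iv. 'rq' → no match
v. 'qqrqppprrqpq' → no match
vi. 'rp' → no match
Total matched: 2

2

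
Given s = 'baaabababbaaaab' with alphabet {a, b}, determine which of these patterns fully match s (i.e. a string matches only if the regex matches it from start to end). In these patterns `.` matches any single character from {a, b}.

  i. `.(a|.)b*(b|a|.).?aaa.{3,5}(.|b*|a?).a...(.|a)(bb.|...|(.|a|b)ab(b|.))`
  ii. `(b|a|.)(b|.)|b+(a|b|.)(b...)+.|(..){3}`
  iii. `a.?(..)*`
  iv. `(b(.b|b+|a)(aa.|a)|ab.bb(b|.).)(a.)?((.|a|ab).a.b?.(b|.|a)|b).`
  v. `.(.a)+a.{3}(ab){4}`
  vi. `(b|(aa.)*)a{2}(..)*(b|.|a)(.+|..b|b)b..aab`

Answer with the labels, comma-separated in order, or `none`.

i → no match
ii → no match
iii → no match — must start with 'a'
iv → match
v → no match
vi → match

iv, vi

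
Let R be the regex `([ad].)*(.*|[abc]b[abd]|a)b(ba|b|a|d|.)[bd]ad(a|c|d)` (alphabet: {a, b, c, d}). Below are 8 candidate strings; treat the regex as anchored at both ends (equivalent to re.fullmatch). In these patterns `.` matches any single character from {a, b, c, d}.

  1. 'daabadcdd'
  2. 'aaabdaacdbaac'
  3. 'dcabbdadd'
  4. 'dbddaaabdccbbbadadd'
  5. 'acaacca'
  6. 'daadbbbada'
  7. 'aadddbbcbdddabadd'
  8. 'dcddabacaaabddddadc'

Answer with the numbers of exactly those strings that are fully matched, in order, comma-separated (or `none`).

3, 4, 6

1 → no match
2 → no match
3 → match
4 → match
5 → no match
6 → match
7 → no match
8 → no match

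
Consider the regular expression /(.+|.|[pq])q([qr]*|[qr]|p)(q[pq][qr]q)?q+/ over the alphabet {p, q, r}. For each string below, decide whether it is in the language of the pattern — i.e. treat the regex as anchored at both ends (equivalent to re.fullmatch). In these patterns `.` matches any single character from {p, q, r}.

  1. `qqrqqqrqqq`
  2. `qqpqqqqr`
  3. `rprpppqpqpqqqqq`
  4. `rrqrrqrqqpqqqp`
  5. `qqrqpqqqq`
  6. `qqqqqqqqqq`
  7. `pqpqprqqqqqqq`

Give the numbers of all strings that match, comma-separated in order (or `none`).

1 → match
2 → no match — must end with `q`
3 → match
4 → no match — must end with `q`
5 → match
6 → match
7 → match

1, 3, 5, 6, 7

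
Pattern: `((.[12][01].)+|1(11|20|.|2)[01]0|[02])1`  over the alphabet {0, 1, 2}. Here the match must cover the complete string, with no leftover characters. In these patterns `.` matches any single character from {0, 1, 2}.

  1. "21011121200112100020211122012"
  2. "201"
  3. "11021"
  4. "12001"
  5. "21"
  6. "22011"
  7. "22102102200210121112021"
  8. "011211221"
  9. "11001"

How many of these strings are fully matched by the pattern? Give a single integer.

1 → no match — must end with "1"
2 → no match
3 → match
4 → match
5 → match
6 → match
7 → no match
8 → no match
9 → match
Total matched: 5

5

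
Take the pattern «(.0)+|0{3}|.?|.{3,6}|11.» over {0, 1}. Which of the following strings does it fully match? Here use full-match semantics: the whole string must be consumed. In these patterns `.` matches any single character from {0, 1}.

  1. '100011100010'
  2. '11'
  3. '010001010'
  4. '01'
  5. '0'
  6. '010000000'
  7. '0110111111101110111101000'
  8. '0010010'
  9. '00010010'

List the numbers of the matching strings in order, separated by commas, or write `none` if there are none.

5

1 → no match
2 → no match
3 → no match
4 → no match
5 → match
6 → no match
7 → no match
8 → no match
9 → no match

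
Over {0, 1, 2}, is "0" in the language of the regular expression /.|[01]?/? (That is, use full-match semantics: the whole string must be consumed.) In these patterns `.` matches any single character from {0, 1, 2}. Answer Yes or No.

Yes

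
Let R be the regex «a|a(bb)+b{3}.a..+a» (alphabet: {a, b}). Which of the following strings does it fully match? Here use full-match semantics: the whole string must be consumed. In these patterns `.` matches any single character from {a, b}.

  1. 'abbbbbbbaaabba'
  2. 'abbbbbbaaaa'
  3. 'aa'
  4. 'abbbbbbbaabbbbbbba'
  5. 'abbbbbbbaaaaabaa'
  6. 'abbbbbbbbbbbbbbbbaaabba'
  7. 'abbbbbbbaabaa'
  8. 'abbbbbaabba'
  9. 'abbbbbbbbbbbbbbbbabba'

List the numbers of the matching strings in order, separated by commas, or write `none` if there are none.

1, 2, 4, 5, 6, 7, 8, 9

1 → match
2 → match
3 → no match
4 → match
5 → match
6 → match
7 → match
8 → match
9 → match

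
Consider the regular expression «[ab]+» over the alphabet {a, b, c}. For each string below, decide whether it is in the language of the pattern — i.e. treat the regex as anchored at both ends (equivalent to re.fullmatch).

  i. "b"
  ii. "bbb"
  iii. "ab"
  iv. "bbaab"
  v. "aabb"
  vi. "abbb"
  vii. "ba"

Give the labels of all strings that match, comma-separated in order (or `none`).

i → match
ii → match
iii → match
iv → match
v → match
vi → match
vii → match

i, ii, iii, iv, v, vi, vii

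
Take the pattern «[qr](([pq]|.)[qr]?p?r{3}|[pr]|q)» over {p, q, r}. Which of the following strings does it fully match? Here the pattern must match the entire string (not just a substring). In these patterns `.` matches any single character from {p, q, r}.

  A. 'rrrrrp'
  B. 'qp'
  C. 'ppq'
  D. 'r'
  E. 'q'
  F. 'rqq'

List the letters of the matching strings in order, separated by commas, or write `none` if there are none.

A → no match
B → match
C → no match
D → no match
E → no match
F → no match

B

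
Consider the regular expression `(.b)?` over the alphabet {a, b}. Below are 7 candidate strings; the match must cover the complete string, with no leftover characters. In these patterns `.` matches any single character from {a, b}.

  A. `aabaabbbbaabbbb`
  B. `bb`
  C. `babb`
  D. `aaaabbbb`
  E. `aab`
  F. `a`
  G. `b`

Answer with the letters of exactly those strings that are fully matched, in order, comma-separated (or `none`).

A → no match
B → match
C → no match
D → no match
E → no match
F → no match
G → no match

B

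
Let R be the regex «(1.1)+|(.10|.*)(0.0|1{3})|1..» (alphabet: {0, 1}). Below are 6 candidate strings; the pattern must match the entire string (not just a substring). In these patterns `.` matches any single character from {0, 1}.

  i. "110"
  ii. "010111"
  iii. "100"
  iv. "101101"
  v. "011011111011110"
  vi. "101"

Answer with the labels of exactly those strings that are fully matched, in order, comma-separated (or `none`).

i → match
ii → match
iii → match
iv → match
v → no match
vi → match

i, ii, iii, iv, vi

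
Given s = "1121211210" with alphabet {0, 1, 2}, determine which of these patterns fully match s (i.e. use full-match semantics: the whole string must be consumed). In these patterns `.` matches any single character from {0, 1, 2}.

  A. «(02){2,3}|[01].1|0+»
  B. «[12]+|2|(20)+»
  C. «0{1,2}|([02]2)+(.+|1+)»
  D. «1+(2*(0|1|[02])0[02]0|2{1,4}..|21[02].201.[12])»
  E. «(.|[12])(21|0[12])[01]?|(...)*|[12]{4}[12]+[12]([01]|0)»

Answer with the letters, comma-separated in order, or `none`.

E

A → no match
B → no match
C → no match
D → no match
E → match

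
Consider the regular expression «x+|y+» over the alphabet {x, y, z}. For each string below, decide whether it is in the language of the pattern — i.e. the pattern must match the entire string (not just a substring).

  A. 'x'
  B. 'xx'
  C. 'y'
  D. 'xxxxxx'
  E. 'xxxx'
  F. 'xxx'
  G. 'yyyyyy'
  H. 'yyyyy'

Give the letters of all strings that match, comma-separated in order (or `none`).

A, B, C, D, E, F, G, H

A. 'x' → match
B. 'xx' → match
C. 'y' → match
D. 'xxxxxx' → match
E. 'xxxx' → match
F. 'xxx' → match
G. 'yyyyyy' → match
H. 'yyyyy' → match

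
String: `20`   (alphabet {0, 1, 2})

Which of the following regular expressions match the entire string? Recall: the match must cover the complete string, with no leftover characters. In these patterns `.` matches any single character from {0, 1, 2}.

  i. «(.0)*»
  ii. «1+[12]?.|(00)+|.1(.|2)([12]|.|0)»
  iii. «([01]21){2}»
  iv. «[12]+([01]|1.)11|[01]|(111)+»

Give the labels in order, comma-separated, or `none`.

i

i → match
ii → no match
iii → no match — must end with `21`
iv → no match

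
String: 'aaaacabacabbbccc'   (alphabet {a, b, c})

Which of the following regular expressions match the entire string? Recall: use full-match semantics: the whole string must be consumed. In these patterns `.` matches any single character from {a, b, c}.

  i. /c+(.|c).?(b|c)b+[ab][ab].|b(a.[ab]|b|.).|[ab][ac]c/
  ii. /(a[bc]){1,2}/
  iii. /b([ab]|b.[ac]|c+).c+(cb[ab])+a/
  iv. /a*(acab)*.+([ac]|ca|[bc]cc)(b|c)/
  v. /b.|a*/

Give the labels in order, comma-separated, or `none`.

iv

i → no match
ii → no match
iii → no match — must start with 'b'
iv → match
v → no match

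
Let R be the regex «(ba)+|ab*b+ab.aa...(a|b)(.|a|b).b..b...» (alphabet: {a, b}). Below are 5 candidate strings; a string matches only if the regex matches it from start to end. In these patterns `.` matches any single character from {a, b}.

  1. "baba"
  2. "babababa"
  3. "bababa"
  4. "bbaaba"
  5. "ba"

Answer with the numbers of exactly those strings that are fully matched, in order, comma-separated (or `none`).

1 → match
2 → match
3 → match
4 → no match
5 → match

1, 2, 3, 5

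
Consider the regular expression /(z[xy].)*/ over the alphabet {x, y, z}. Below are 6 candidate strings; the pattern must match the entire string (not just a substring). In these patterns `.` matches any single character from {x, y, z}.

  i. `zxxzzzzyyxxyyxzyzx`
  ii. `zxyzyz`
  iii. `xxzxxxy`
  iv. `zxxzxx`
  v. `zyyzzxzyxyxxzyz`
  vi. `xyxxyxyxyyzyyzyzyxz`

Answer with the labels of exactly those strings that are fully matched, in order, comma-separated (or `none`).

ii, iv

i → no match
ii → match
iii → no match
iv → match
v → no match
vi → no match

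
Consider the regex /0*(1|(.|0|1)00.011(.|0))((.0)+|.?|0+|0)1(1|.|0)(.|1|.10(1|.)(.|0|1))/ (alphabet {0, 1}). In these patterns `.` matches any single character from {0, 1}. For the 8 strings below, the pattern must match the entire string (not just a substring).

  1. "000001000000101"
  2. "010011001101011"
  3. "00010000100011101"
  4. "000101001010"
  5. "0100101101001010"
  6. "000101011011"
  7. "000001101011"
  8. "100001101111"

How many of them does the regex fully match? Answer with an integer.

1 → match
2 → no match
3 → no match
4. "000101001010" → match
5 → match
6. "000101011011" → match
7. "000001101011" → no match
8. "100001101111" → match
Total matched: 5

5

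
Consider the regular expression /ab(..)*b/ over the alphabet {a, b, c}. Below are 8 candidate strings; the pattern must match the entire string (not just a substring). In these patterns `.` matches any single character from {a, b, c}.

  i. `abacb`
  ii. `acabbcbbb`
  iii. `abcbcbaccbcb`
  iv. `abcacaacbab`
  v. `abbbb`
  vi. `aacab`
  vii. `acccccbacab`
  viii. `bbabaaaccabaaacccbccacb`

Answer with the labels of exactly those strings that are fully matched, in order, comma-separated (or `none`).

i → match
ii → no match — must start with `ab`
iii → no match
iv → match
v → match
vi → no match — must start with `ab`
vii → no match — must start with `ab`
viii → no match — must start with `ab`

i, iv, v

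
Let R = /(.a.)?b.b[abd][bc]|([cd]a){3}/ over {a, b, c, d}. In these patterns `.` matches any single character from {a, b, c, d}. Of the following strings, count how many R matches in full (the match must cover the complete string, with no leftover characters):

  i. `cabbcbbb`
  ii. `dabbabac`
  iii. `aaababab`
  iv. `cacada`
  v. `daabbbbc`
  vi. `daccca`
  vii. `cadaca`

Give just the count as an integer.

6

i → match
ii → match
iii → match
iv → match
v → match
vi → no match
vii → match
Total matched: 6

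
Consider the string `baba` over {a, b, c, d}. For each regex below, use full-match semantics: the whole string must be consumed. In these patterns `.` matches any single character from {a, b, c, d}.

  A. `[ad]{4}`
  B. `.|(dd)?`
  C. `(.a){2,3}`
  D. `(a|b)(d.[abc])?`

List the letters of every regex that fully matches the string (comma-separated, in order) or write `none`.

A → no match
B → no match
C → match
D → no match

C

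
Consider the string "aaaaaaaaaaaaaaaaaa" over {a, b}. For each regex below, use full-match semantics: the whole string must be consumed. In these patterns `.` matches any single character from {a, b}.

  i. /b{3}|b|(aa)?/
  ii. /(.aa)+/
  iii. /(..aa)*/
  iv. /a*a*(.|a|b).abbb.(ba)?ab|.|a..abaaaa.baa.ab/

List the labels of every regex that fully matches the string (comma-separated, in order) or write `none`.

ii

i → no match
ii → match
iii → no match
iv → no match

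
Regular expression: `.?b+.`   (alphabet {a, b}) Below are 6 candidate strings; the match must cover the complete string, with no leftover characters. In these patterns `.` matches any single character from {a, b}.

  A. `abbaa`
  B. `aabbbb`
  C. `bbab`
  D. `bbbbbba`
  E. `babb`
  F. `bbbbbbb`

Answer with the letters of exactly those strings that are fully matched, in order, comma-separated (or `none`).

D, F

A. `abbaa` → no match
B. `aabbbb` → no match
C. `bbab` → no match
D. `bbbbbba` → match
E. `babb` → no match
F. `bbbbbbb` → match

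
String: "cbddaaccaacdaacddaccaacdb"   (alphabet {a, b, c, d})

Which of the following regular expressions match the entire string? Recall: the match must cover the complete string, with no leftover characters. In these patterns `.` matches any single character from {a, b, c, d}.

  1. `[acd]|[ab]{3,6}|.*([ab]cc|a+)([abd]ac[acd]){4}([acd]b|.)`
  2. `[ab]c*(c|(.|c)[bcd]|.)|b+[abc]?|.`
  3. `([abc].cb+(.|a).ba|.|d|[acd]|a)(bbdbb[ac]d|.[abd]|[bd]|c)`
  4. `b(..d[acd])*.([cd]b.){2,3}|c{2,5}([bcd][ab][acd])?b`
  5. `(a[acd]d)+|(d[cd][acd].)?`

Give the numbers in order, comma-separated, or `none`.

1 → match
2 → no match
3 → no match
4 → no match
5 → no match

1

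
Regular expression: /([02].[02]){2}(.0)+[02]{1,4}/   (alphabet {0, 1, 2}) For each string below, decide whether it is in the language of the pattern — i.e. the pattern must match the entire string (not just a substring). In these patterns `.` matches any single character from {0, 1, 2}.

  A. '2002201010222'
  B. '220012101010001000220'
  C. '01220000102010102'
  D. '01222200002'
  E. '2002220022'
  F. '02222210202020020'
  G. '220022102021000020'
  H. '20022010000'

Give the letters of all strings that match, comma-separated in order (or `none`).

A → match
B → match
C → match
D → match
E → match
F → match
G → no match
H → match

A, B, C, D, E, F, H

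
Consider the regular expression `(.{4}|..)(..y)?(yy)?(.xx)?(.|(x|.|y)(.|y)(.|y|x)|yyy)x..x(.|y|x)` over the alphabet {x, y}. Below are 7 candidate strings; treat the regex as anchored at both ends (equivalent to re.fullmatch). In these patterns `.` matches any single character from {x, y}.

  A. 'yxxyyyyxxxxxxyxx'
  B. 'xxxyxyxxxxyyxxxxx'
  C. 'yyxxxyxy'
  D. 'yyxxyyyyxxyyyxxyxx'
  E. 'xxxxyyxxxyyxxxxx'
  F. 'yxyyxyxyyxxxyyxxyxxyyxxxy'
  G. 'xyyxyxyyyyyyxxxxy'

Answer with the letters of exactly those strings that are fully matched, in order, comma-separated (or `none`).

A → match
B → no match
C → match
D → match
E → match
F → no match
G → match

A, C, D, E, G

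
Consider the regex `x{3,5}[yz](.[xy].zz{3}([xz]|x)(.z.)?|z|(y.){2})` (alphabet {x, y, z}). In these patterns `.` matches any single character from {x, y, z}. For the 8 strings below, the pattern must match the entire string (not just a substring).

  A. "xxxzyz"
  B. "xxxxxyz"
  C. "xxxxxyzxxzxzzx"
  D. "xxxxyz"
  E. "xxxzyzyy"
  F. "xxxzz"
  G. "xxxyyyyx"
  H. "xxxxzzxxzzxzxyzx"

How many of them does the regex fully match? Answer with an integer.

A. "xxxzyz" → no match
B. "xxxxxyz" → match
C → no match
D. "xxxxyz" → match
E. "xxxzyzyy" → match
F. "xxxzz" → match
G. "xxxyyyyx" → match
H → no match
Total matched: 5

5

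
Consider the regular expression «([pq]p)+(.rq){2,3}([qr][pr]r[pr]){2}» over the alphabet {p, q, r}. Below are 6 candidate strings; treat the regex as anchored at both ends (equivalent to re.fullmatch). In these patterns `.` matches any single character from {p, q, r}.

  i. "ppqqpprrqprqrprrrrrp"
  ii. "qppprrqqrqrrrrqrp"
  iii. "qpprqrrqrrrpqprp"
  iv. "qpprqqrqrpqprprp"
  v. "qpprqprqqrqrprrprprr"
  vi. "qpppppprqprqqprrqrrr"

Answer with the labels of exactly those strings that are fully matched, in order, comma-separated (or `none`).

i → no match
ii → no match
iii → match
iv → no match
v → no match
vi → match

iii, vi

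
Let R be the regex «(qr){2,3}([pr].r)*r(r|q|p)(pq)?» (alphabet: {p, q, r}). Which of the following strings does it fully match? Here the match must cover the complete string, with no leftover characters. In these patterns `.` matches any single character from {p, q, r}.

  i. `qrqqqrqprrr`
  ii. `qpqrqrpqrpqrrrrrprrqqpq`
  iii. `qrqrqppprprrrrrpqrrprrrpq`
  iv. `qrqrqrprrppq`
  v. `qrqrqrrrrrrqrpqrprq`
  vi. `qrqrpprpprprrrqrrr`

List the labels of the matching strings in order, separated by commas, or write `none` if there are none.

vi

i → no match
ii → no match — must start with `qr`
iii → no match
iv → no match
v → no match
vi → match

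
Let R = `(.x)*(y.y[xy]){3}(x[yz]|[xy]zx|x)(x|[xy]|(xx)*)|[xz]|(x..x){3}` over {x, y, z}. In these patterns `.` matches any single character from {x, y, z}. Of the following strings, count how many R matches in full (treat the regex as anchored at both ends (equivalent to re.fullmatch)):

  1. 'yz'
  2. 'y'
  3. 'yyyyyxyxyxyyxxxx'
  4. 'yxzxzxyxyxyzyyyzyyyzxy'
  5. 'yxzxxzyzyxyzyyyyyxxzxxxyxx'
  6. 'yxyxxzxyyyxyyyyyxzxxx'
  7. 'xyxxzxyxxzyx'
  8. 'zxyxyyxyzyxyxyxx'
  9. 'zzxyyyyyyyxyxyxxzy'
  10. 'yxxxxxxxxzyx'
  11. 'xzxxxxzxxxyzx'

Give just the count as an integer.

1. 'yz' → no match
2. 'y' → no match
3 → no match
4 → match
5 → no match
6 → no match
7. 'xyxxzxyxxzyx' → no match
8 → no match
9 → no match
10. 'yxxxxxxxxzyx' → no match
11 → no match
Total matched: 1

1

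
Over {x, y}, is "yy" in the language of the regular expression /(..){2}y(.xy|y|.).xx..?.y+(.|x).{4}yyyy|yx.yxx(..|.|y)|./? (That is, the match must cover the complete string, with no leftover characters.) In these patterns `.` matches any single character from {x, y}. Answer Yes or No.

No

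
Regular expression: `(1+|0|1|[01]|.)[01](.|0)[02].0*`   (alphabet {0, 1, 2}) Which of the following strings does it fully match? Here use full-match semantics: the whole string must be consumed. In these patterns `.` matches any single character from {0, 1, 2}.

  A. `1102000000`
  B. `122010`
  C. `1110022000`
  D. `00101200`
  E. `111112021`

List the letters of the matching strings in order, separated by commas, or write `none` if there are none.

A, C

A → match
B → no match
C → match
D → no match
E → no match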